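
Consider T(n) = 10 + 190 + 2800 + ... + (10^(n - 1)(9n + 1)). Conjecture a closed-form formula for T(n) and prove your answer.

T(n) = 10^n·n

We claim T(n) = 10^n·n for all n ≥ 1.
Base case (n = 1): T(1) = 10, and the closed form gives 10. They agree.
Inductive step: suppose the statement holds for some p ≥ 1, so T(p) = 10^p·p.
Then T(p+1) = T(p) + (10^p(9p + 10)) = (10^p·p) + (10^p(9p + 10)).
Simplifying, T(p+1) = 10^(p + 1)(p + 1) = 10^(p+1)·(p+1),
which is the closed form with n = p+1.
By induction, the statement is established for all n ≥ 1.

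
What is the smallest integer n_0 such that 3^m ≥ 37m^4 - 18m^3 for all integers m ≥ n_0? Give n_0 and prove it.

n_0 = 13

At m = 12: 531441 < 736128, so the inequality fails and n_0 ≥ 13. We prove 3^m ≥ 37m^4 - 18m^3 for all m ≥ 13.
When m = 13: 3^m = 1594323 and 37m^4 - 18m^3 = 1017211, so 1594323 ≥ 1017211.
Inductive step: suppose the statement holds for some r ≥ 13, so 3^r ≥ 37r^4 - 18r^3.
Then 3^(r + 1) = 3·(3^r) ≥ 3·(37r^4 - 18r^3).
Also, for r ≥ 13 we have 3·(37r^4 - 18r^3) ≥ 37(r+1)^4 - 18(r+1)^3, since 3·(37r^4 - 18r^3) − (37(r+1)^4 - 18(r+1)^3) = 74r^4 - 184r^3 - 168r^2 - 94r - 19, which is nonnegative for all r ≥ 13.
Combining, 3^(r + 1) ≥ 37(r+1)^4 - 18(r+1)^3.
By induction, the statement is established for all m ≥ 13.
Hence the smallest such n_0 is 13.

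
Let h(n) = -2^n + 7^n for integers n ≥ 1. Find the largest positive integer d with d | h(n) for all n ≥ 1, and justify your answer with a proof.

Computing the first values: h(1) = 5 and h(2) = 45; gcd(5, 45) = 5, so d ≤ 5.
We prove 5 | -2^n + 7^n for all n ≥ 1 by induction on n.
When n = 1: h(1) = 5 = 5·(1), so 5 | h(1).
Inductive step: suppose the statement holds for some j ≥ 1, i.e. 5 | h(j). Then
7^{j+1} − 2^{j+1} = 7·7^j − 2·2^j = 7·(7^j − 2^j) + (5)·2^j. The first term is divisible by 5 by the inductive hypothesis, and the second term (5)·2^j is divisible by 5 since 5 | 5. Hence 5 | h(j+1).
By induction, the statement is established for all n ≥ 1.
Therefore the largest such d is 5.

d = 5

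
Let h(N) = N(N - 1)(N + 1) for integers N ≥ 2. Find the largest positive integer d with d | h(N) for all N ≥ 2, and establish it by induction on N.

d = 6

Computing the first values: h(2) = 6 and h(3) = 24; gcd(6, 24) = 6, so d ≤ 6.
We prove 6 | N(N - 1)(N + 1) for all N ≥ 2 by induction on N.
For the base case N = 2: h(2) = 6 = 6·(1), so 6 | h(2).
Inductive step: assume the claim holds for N = i, i.e. 6 | h(i). Then
h(i+1) − h(i) = i·(i+1)·(i+2) − (i-1)·i·(i+1) = i·(i+1)·[(i+2) − (i-1)] = 3·i·(i+1). The product of 2 consecutive integers is divisible by (2)! = 2, so h(i+1) − h(i) is divisible by 3·2 = 6. By the inductive hypothesis 6 | h(i), hence 6 | h(i+1).
Hence, by induction on N, the claim holds for every N ≥ 2.
Therefore the largest such d is 6.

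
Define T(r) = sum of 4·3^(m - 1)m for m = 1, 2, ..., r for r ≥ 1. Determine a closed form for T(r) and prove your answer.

We claim T(r) = 3^r(2r - 1) + 1 for all r ≥ 1.
Base step (r = 1): T(1) = 4, and the closed form gives 4. They agree.
Inductive step: assume the claim holds for r = m, so T(m) = 3^m(2m - 1) + 1.
Then T(m+1) = T(m) + (4·3^m(m + 1)) = (3^m(2m - 1) + 1) + (4·3^m(m + 1)).
Simplifying, T(m+1) = 6·3^m·m + 3·3^m + 1 = 3^(m+1)(2(m+1) - 1) + 1,
which is the closed form with r = m+1.
By the principle of mathematical induction, the result holds for all r ≥ 1.

T(r) = 3^r(2r - 1) + 1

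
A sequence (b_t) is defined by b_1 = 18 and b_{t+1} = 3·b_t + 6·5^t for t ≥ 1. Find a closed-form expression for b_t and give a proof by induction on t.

Computing the first terms: b_1 = 18, b_2 = 84, b_3 = 402. This suggests b_t = 3^t + 3·5^t.
When t = 1: the formula gives 18 = 18 = b_1.
Inductive step: suppose the statement holds for some p ≥ 1, so b_p = 3^p + 3·5^p.
Then b_{p+1} = 3·b_p + 6·5^p = 3·(3^p + 3·5^p) + 6·5^p = 3^(p + 1) + 3·5^(p + 1),
which is the claimed formula at t = p+1.
This completes the induction.

b_t = 3^t + 3·5^t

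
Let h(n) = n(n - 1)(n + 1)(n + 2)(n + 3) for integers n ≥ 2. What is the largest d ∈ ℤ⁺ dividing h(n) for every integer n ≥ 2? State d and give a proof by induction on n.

d = 120

Computing the first values: h(2) = 120 and h(3) = 720; gcd(120, 720) = 120, so d ≤ 120.
We prove 120 | n(n - 1)(n + 1)(n + 2)(n + 3) for all n ≥ 2 by induction on n.
Base case (n = 2): h(2) = 120 = 120·(1), so 120 | h(2).
Inductive step: suppose the statement holds for some r ≥ 2, i.e. 120 | h(r). Then
h(r+1) − h(r) = r·(r+1)·(r+2)·(r+3)·(r+4) − (r-1)·r·(r+1)·(r+2)·(r+3) = r·(r+1)·(r+2)·(r+3)·[(r+4) − (r-1)] = 5·r·(r+1)·(r+2)·(r+3). The product of 4 consecutive integers is divisible by (4)! = 24, so h(r+1) − h(r) is divisible by 5·24 = 120. By the inductive hypothesis 120 | h(r), hence 120 | h(r+1).
Hence, by induction on n, the claim holds for every n ≥ 2.
Therefore the largest such d is 120.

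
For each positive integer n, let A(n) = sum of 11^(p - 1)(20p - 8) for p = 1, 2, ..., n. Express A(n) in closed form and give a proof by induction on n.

A(n) = 11^n(2n - 1) + 1

We claim A(n) = 11^n(2n - 1) + 1 for all n ≥ 1.
Base step (n = 1): A(1) = 12, and the closed form gives 12. They agree.
Inductive step: suppose the statement holds for some p ≥ 1, so A(p) = 11^p(2p - 1) + 1.
Then A(p+1) = A(p) + (11^p(20p + 12)) = (11^p(2p - 1) + 1) + (11^p(20p + 12)).
Simplifying, A(p+1) = 22·11^p·p + 11·11^p + 1 = 11^(p+1)(2(p+1) - 1) + 1,
which is the closed form with n = p+1.
By the principle of mathematical induction, the result holds for all n ≥ 1.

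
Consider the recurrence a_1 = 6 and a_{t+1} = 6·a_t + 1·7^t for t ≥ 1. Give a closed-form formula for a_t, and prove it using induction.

Computing the first terms: a_1 = 6, a_2 = 43, a_3 = 307. This suggests a_t = -6^(t - 1) + 7^t.
Base case (t = 1): the formula gives 6 = 6 = a_1.
Inductive step: assume the claim holds for t = m, so a_m = -6^(m - 1) + 7^m.
Then a_{m+1} = 6·a_m + 1·7^m = 6·(-6^(m - 1) + 7^m) + 1·7^m = -6^m + 7^(m + 1) = -6^((m+1) - 1) + 7^(m+1),
which is the claimed formula at t = m+1.
This completes the induction.

a_t = -6^(t - 1) + 7^t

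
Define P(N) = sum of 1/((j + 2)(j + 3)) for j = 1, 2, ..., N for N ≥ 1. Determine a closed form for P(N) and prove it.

We claim P(N) = N/(3(N + 3)) for all N ≥ 1.
Base case (N = 1): P(1) = 1/12, and the closed form gives 1/12. They agree.
Inductive step: suppose the statement holds for some j ≥ 1, so P(j) = j/(3(j + 3)).
Then P(j+1) = P(j) + (1/((j + 3)(j + 4))) = (j/(3(j + 3))) + (1/((j + 3)(j + 4))).
Simplifying, P(j+1) = (j + 1)/(3(j + 4)) = (j+1)/(3((j+1) + 3)),
which is the closed form with N = j+1.
By induction, the statement is established for all N ≥ 1.

P(N) = N/(3(N + 3))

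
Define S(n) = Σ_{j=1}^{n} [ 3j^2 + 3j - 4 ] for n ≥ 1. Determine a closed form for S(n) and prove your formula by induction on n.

S(n) = n(n^2 + 3n - 2)

We claim S(n) = n(n^2 + 3n - 2) for all n ≥ 1.
Base case (n = 1): S(1) = 2, and the closed form gives 2. They agree.
Inductive step: assume the claim holds for n = j, so S(j) = j(j^2 + 3j - 2).
Then S(j+1) = S(j) + (3j^2 + 9j + 2) = (j(j^2 + 3j - 2)) + (3j^2 + 9j + 2).
Simplifying, S(j+1) = (j + 1)(j^2 + 5j + 2) = (j+1)((j+1)^2 + 3(j+1) - 2),
which is the closed form with n = j+1.
Hence, by induction on n, the claim holds for every n ≥ 1.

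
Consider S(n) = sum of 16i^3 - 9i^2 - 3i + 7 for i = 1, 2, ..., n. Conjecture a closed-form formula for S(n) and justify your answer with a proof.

S(n) = n(4n^3 + 5n^2 - 2n + 4)

We claim S(n) = n(4n^3 + 5n^2 - 2n + 4) for all n ≥ 1.
Base step (n = 1): S(1) = 11, and the closed form gives 11. They agree.
Suppose the result is true for n = i, so S(i) = i(4i^3 + 5i^2 - 2i + 4).
Then S(i+1) = S(i) + (16i^3 + 39i^2 + 27i + 11) = (i(4i^3 + 5i^2 - 2i + 4)) + (16i^3 + 39i^2 + 27i + 11).
Simplifying, S(i+1) = (i + 1)(4i^3 + 17i^2 + 20i + 11) = (i+1)(4(i+1)^3 + 5(i+1)^2 - 2(i+1) + 4),
which is the closed form with n = i+1.
This completes the induction.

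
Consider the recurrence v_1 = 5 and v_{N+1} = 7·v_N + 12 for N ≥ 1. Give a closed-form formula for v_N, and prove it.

Computing the first terms: v_1 = 5, v_2 = 47, v_3 = 341. This suggests v_N = 7^N - 2.
Base case (N = 1): the formula gives 5 = 5 = v_1.
Inductive step: suppose the statement holds for some j ≥ 1, so v_j = 7^j - 2.
Then v_{j+1} = 7·v_j + 12 = 7·(7^j - 2) + 12 = 7^(j + 1) - 2,
which is the claimed formula at N = j+1.
By the principle of mathematical induction, the result holds for all N ≥ 1.

v_N = 7^N - 2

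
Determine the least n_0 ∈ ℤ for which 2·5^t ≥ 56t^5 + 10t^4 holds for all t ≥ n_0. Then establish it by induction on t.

n_0 = 9

At t = 8: 781250 < 1875968, so the inequality fails and n_0 ≥ 9. We prove 2·5^t ≥ 56t^5 + 10t^4 for all t ≥ 9.
Base step (t = 9): 2·5^t = 3906250 and 56t^5 + 10t^4 = 3372354, so 3906250 ≥ 3372354.
For the inductive step, assume it holds for an arbitrary m ≥ 9, so 2·5^m ≥ 56m^5 + 10m^4.
Then 2·5^(m + 1) = 5·(2·5^m) ≥ 5·(56m^5 + 10m^4).
Also, for m ≥ 9 we have 5·(56m^5 + 10m^4) ≥ 56(m+1)^5 + 10(m+1)^4, since 5·(56m^5 + 10m^4) − (56(m+1)^5 + 10(m+1)^4) = 224m^5 - 240m^4 - 600m^3 - 620m^2 - 320m - 66, which is nonnegative for all m ≥ 9.
Combining, 2·5^(m + 1) ≥ 56(m+1)^5 + 10(m+1)^4.
Hence, by induction on t, the claim holds for every t ≥ 9.
Hence the smallest such n_0 is 9.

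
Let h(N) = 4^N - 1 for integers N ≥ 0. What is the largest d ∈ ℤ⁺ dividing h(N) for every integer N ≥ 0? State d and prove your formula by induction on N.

d = 3

Computing the first values: h(0) = 0 and h(1) = 3; gcd(0, 3) = 3, so d ≤ 3.
We prove 3 | 4^N - 1 for all N ≥ 0 by induction on N.
Base case (N = 0): h(0) = 0 = 3·(0), so 3 | h(0).
Inductive step: suppose the statement holds for some j ≥ 0, i.e. 3 | h(j). Then
h(j+1) = 4^(j+1) - 1 = 4·(4^j - 1) + 3 = 4·h(j) + 3. The first term is divisible by 3 by the inductive hypothesis, and 3 is divisible by 3. Hence 3 | h(j+1).
Hence, by induction on N, the claim holds for every N ≥ 0.
Therefore the largest such d is 3.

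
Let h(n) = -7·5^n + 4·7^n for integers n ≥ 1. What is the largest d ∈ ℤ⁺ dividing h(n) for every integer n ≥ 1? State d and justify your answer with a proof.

d = 7

Computing the first values: h(1) = -7 and h(2) = 21; gcd(-7, 21) = 7, so d ≤ 7.
We prove 7 | -7·5^n + 4·7^n for all n ≥ 1 by induction on n.
Base step (n = 1): h(1) = -7 = 7·(-1), so 7 | h(1).
Inductive step: assume the claim holds for n = j, i.e. 7 | h(j). Then
h(j+1) − 7·h(j) = (-7·5^(j+1) + 4·7^(j+1)) − 7·(-7·5^j + 4·7^j) = (-7)·5^j·(5 − 7) = (14)·5^j. Since 7 | h(j) by the inductive hypothesis, 7 | 7·h(j); and 7 | 14 since 14 = 7·2. Therefore 7 | h(j+1).
Hence, by induction on n, the claim holds for every n ≥ 1.
Therefore the largest such d is 7.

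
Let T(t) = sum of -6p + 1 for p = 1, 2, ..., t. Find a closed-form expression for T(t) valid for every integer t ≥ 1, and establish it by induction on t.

We claim T(t) = -t(3t + 2) for all t ≥ 1.
When t = 1: T(1) = -5, and the closed form gives -5. They agree.
Inductive step: suppose the statement holds for some p ≥ 1, so T(p) = p(-3p - 2).
Then T(p+1) = T(p) + (-6p - 5) = (p(-3p - 2)) + (-6p - 5).
Simplifying, T(p+1) = -(p + 1)(3p + 5) = -(p+1)(3(p+1) + 2),
which is the closed form with t = p+1.
Hence, by induction on t, the claim holds for every t ≥ 1.

T(t) = -t(3t + 2)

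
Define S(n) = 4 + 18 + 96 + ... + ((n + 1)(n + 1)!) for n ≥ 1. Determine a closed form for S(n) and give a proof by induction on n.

S(n) = (n + 2)! - 2

We claim S(n) = (n + 2)! - 2 for all n ≥ 1.
Base case (n = 1): S(1) = 4, and the closed form gives 4. They agree.
Inductive step: assume the claim holds for n = r, so S(r) = (r + 2)! - 2.
Then S(r+1) = S(r) + ((r + 2)(r + 2)!) = ((r + 2)! - 2) + ((r + 2)(r + 2)!).
Simplifying, S(r+1) = ((r+1) + 2)! - 2,
which is the closed form with n = r+1.
By induction, the statement is established for all n ≥ 1.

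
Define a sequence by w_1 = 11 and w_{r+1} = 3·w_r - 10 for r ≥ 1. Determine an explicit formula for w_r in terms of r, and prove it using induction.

Computing the first terms: w_1 = 11, w_2 = 23, w_3 = 59. This suggests w_r = 2·3^r + 5.
Base step (r = 1): the formula gives 11 = 11 = w_1.
Suppose the result is true for r = i, so w_i = 2·3^i + 5.
Then w_{i+1} = 3·w_i - 10 = 3·(2·3^i + 5) - 10 = 2·3^(i + 1) + 5,
which is the claimed formula at r = i+1.
This completes the induction.

w_r = 2·3^r + 5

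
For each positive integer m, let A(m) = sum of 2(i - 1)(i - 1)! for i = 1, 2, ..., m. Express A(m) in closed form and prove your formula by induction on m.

A(m) = 2m! - 2

We claim A(m) = 2m! - 2 for all m ≥ 1.
Base case (m = 1): A(1) = 0, and the closed form gives 0. They agree.
Inductive step: suppose the statement holds for some i ≥ 1, so A(i) = 2i! - 2.
Then A(i+1) = A(i) + (2i·i!) = (2i! - 2) + (2i·i!).
Simplifying, A(i+1) = 2(i+1)! - 2,
which is the closed form with m = i+1.
Hence, by induction on m, the claim holds for every m ≥ 1.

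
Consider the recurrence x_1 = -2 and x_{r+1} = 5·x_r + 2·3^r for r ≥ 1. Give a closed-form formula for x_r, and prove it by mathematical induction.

x_r = -3^r + 5^(r - 1)

Computing the first terms: x_1 = -2, x_2 = -4, x_3 = -2. This suggests x_r = -3^r + 5^(r - 1).
For the base case r = 1: the formula gives -2 = -2 = x_1.
Inductive step: assume the claim holds for r = i, so x_i = -3^i + 5^(i - 1).
Then x_{i+1} = 5·x_i + 2·3^i = 5·(-3^i + 5^(i - 1)) + 2·3^i = -3^(i + 1) + 5^i = -3^(i+1) + 5^((i+1) - 1),
which is the claimed formula at r = i+1.
Hence, by induction on r, the claim holds for every r ≥ 1.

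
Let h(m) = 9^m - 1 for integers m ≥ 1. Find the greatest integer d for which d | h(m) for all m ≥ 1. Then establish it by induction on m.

d = 8

Computing the first values: h(1) = 8 and h(2) = 80; gcd(8, 80) = 8, so d ≤ 8.
We prove 8 | 9^m - 1 for all m ≥ 1 by induction on m.
When m = 1: h(1) = 8 = 8·(1), so 8 | h(1).
For the inductive step, assume it holds for an arbitrary r ≥ 1, i.e. 8 | h(r). Then
9^{r+1} − 1^{r+1} = 9·9^r − 1·1^r = 9·(9^r − 1^r) + (8)·1^r. The first term is divisible by 8 by the inductive hypothesis, and the second term (8)·1^r is divisible by 8 since 8 | 8. Hence 8 | h(r+1).
This completes the induction.
Therefore the largest such d is 8.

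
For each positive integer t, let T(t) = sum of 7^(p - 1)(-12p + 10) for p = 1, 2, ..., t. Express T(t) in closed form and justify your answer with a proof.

We claim T(t) = 2·7^t(-t + 1) - 2 for all t ≥ 1.
When t = 1: T(1) = -2, and the closed form gives -2. They agree.
Inductive step: assume the claim holds for t = p, so T(p) = 2·7^p(-p + 1) - 2.
Then T(p+1) = T(p) + (7^p(-12p - 2)) = (2·7^p(-p + 1) - 2) + (7^p(-12p - 2)).
Simplifying, T(p+1) = -14·7^p·p - 2 = 2·7^(p+1)(-(p+1) + 1) - 2,
which is the closed form with t = p+1.
By induction, the statement is established for all t ≥ 1.

T(t) = 2·7^t(-t + 1) - 2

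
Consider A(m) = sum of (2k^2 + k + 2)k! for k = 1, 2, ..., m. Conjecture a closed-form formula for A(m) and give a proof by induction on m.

A(m) = (2m + 1)(m + 1)! - 1

We claim A(m) = (2m + 1)(m + 1)! - 1 for all m ≥ 1.
When m = 1: A(1) = 5, and the closed form gives 5. They agree.
Inductive step: assume the claim holds for m = k, so A(k) = (2k + 1)(k + 1)! - 1.
Then A(k+1) = A(k) + ((2k^2 + 5k + 5)(k + 1)!) = ((2k + 1)(k + 1)! - 1) + ((2k^2 + 5k + 5)(k + 1)!).
Simplifying, A(k+1) = (2(k+1) + 1)((k+1) + 1)! - 1,
which is the closed form with m = k+1.
This completes the induction.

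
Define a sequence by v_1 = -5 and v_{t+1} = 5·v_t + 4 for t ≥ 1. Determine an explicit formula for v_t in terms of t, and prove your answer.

v_t = -4·5^(t - 1) - 1

Computing the first terms: v_1 = -5, v_2 = -21, v_3 = -101. This suggests v_t = -4·5^(t - 1) - 1.
For the base case t = 1: the formula gives -5 = -5 = v_1.
Suppose the result is true for t = p, so v_p = -4·5^(p - 1) - 1.
Then v_{p+1} = 5·v_p + 4 = 5·(-4·5^(p - 1) - 1) + 4 = -4·5^p - 1 = -4·5^((p+1) - 1) - 1,
which is the claimed formula at t = p+1.
By induction, the statement is established for all t ≥ 1.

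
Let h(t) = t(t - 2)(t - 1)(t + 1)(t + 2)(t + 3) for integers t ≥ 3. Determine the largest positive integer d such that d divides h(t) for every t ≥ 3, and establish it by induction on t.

d = 720

Computing the first values: h(3) = 720 and h(4) = 5040; gcd(720, 5040) = 720, so d ≤ 720.
We prove 720 | t(t - 2)(t - 1)(t + 1)(t + 2)(t + 3) for all t ≥ 3 by induction on t.
For the base case t = 3: h(3) = 720 = 720·(1), so 720 | h(3).
Inductive step: assume the claim holds for t = m, i.e. 720 | h(m). Then
h(m+1) − h(m) = (m-1)·m·(m+1)·(m+2)·(m+3)·(m+4) − (m-2)·(m-1)·m·(m+1)·(m+2)·(m+3) = (m-1)·m·(m+1)·(m+2)·(m+3)·[(m+4) − (m-2)] = 6·(m-1)·m·(m+1)·(m+2)·(m+3). The product of 5 consecutive integers is divisible by (5)! = 120, so h(m+1) − h(m) is divisible by 6·120 = 720. By the inductive hypothesis 720 | h(m), hence 720 | h(m+1).
By the principle of mathematical induction, the result holds for all t ≥ 3.
Therefore the largest such d is 720.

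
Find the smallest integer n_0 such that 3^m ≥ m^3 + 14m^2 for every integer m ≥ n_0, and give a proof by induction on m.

n_0 = 6

At m = 5: 243 < 475, so the inequality fails and n_0 ≥ 6. We prove 3^m ≥ m^3 + 14m^2 for all m ≥ 6.
For the base case m = 6: 3^m = 729 and m^3 + 14m^2 = 720, so 729 ≥ 720.
Suppose the result is true for m = j, so 3^j ≥ j^3 + 14j^2.
Then 3^(j + 1) = 3·(3^j) ≥ 3·(j^3 + 14j^2).
Also, for j ≥ 6 we have 3·(j^3 + 14j^2) ≥ (j+1)^3 + 14(j+1)^2, since 3·(j^3 + 14j^2) − ((j+1)^3 + 14(j+1)^2) = 2j^3 + 25j^2 - 31j - 15, which is nonnegative for all j ≥ 6.
Combining, 3^(j + 1) ≥ (j+1)^3 + 14(j+1)^2.
By induction, the statement is established for all m ≥ 6.
Hence the smallest such n_0 is 6.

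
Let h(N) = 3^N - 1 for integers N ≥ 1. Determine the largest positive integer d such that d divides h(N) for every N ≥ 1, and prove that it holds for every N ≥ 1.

d = 2

Computing the first values: h(1) = 2 and h(2) = 8; gcd(2, 8) = 2, so d ≤ 2.
We prove 2 | 3^N - 1 for all N ≥ 1 by induction on N.
Base case (N = 1): h(1) = 2 = 2·(1), so 2 | h(1).
For the inductive step, assume it holds for an arbitrary j ≥ 1, i.e. 2 | h(j). Then
3^{j+1} − 1^{j+1} = 3·3^j − 1·1^j = 3·(3^j − 1^j) + (2)·1^j. The first term is divisible by 2 by the inductive hypothesis, and the second term (2)·1^j is divisible by 2 since 2 | 2. Hence 2 | h(j+1).
Hence, by induction on N, the claim holds for every N ≥ 1.
Therefore the largest such d is 2.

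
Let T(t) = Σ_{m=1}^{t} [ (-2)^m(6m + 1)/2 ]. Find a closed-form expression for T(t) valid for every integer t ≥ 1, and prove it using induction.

T(t) = (-2)^t(2t + 1) - 1

We claim T(t) = (-2)^t(2t + 1) - 1 for all t ≥ 1.
Base step (t = 1): T(1) = -7, and the closed form gives -7. They agree.
Inductive step: suppose the statement holds for some m ≥ 1, so T(m) = (-2)^m(2m + 1) - 1.
Then T(m+1) = T(m) + ((-2)^m(-6m - 7)) = ((-2)^m(2m + 1) - 1) + ((-2)^m(-6m - 7)).
Simplifying, T(m+1) = -4(-2)^m·m - 6(-2)^m - 1 = (-2)^(m+1)(2(m+1) + 1) - 1,
which is the closed form with t = m+1.
Hence, by induction on t, the claim holds for every t ≥ 1.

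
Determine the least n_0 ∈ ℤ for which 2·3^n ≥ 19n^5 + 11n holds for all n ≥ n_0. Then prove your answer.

At n = 14: 9565938 < 10218810, so the inequality fails and n_0 ≥ 15. We prove 2·3^n ≥ 19n^5 + 11n for all n ≥ 15.
Base step (n = 15): 2·3^n = 28697814 and 19n^5 + 11n = 14428290, so 28697814 ≥ 14428290.
Inductive step: suppose the statement holds for some i ≥ 15, so 2·3^i ≥ 19i^5 + 11i.
Then 2·3^(i + 1) = 3·(2·3^i) ≥ 3·(19i^5 + 11i).
Also, for i ≥ 15 we have 3·(19i^5 + 11i) ≥ 19(i+1)^5 + 11(i+1), since 3·(19i^5 + 11i) − (19(i+1)^5 + 11(i+1)) = 38i^5 - 95i^4 - 190i^3 - 190i^2 - 73i - 30, which is nonnegative for all i ≥ 15.
Combining, 2·3^(i + 1) ≥ 19(i+1)^5 + 11(i+1).
By the principle of mathematical induction, the result holds for all n ≥ 15.
Hence the smallest such n_0 is 15.

n_0 = 15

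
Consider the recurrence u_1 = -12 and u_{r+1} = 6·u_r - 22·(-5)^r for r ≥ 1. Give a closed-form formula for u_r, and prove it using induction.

u_r = 2(-5)^r - 2·6^(r - 1)

Computing the first terms: u_1 = -12, u_2 = 38, u_3 = -322. This suggests u_r = 2(-5)^r - 2·6^(r - 1).
For the base case r = 1: the formula gives -12 = -12 = u_1.
Suppose the result is true for r = j, so u_j = 2(-5)^j - 2·6^(j - 1).
Then u_{j+1} = 6·u_j - 22·(-5)^j = 6·(2(-5)^j - 2·6^(j - 1)) - 22·(-5)^j = 2(-5)^(j + 1) - 2·6^j = 2(-5)^(j+1) - 2·6^((j+1) - 1),
which is the claimed formula at r = j+1.
Hence, by induction on r, the claim holds for every r ≥ 1.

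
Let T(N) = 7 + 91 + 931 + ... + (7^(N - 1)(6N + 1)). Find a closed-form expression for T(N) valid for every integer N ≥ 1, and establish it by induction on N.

We claim T(N) = 7^N·N for all N ≥ 1.
Base step (N = 1): T(1) = 7, and the closed form gives 7. They agree.
Inductive step: assume the claim holds for N = m, so T(m) = 7^m·m.
Then T(m+1) = T(m) + (7^m(6m + 7)) = (7^m·m) + (7^m(6m + 7)).
Simplifying, T(m+1) = 7^(m + 1)(m + 1) = 7^(m+1)·(m+1),
which is the closed form with N = m+1.
Hence, by induction on N, the claim holds for every N ≥ 1.

T(N) = 7^N·N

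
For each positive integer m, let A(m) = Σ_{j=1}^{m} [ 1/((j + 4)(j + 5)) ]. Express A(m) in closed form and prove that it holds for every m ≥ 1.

A(m) = m/(5(m + 5))

We claim A(m) = m/(5(m + 5)) for all m ≥ 1.
When m = 1: A(1) = 1/30, and the closed form gives 1/30. They agree.
Inductive step: suppose the statement holds for some j ≥ 1, so A(j) = j/(5(j + 5)).
Then A(j+1) = A(j) + (1/((j + 5)(j + 6))) = (j/(5(j + 5))) + (1/((j + 5)(j + 6))).
Simplifying, A(j+1) = (j + 1)/(5(j + 6)) = (j+1)/(5((j+1) + 5)),
which is the closed form with m = j+1.
Hence, by induction on m, the claim holds for every m ≥ 1.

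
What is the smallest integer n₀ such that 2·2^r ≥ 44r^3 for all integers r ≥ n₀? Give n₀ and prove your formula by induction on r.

At r = 16: 131072 < 180224, so the inequality fails and n₀ ≥ 17. We prove 2·2^r ≥ 44r^3 for all r ≥ 17.
Base step (r = 17): 2·2^r = 262144 and 44r^3 = 216172, so 262144 ≥ 216172.
For the inductive step, assume it holds for an arbitrary m ≥ 17, so 2·2^m ≥ 44m^3.
Then 2·2^(m + 1) = 2·(2·2^m) ≥ 2·(44m^3).
Also, for m ≥ 17 we have 2·(44m^3) ≥ 44(m+1)^3, since 2 ≥ (1 + 1/m)^3 for all m ≥ 17.
Combining, 2·2^(m + 1) ≥ 44(m+1)^3.
This completes the induction.
Hence the smallest such n₀ is 17.

n₀ = 17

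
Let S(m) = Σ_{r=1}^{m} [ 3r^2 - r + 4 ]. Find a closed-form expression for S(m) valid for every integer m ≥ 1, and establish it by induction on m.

S(m) = m(m^2 + m + 4)

We claim S(m) = m(m^2 + m + 4) for all m ≥ 1.
For the base case m = 1: S(1) = 6, and the closed form gives 6. They agree.
Suppose the result is true for m = r, so S(r) = r(r^2 + r + 4).
Then S(r+1) = S(r) + (-r + 3(r + 1)^2 + 3) = (r(r^2 + r + 4)) + (-r + 3(r + 1)^2 + 3).
Simplifying, S(r+1) = (r + 1)(r^2 + 3r + 6) = (r+1)((r+1)^2 + (r+1) + 4),
which is the closed form with m = r+1.
Hence, by induction on m, the claim holds for every m ≥ 1.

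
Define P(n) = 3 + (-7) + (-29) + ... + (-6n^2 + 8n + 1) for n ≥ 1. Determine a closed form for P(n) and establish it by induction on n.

We claim P(n) = -n(2n^2 - n - 4) for all n ≥ 1.
Base case (n = 1): P(1) = 3, and the closed form gives 3. They agree.
Inductive step: assume the claim holds for n = r, so P(r) = r(-2r^2 + r + 4).
Then P(r+1) = P(r) + (-6r^2 - 4r + 3) = (r(-2r^2 + r + 4)) + (-6r^2 - 4r + 3).
Simplifying, P(r+1) = -(r + 1)(2r^2 + 3r - 3) = -(r+1)(2(r+1)^2 - (r+1) - 4),
which is the closed form with n = r+1.
Hence, by induction on n, the claim holds for every n ≥ 1.

P(n) = -n(2n^2 - n - 4)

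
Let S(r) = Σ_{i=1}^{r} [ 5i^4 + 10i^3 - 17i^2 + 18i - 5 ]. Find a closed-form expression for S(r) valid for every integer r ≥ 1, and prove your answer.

S(r) = r(r^4 + 5r^3 + r^2 + 3r + 1)

We claim S(r) = r(r^4 + 5r^3 + r^2 + 3r + 1) for all r ≥ 1.
Base case (r = 1): S(1) = 11, and the closed form gives 11. They agree.
Suppose the result is true for r = i, so S(i) = i(i^4 + 5i^3 + i^2 + 3i + 1).
Then S(i+1) = S(i) + (5i^4 + 30i^3 + 43i^2 + 34i + 11) = (i(i^4 + 5i^3 + i^2 + 3i + 1)) + (5i^4 + 30i^3 + 43i^2 + 34i + 11).
Simplifying, S(i+1) = (i + 1)(i^4 + 9i^3 + 22i^2 + 24i + 11) = (i+1)((i+1)^4 + 5(i+1)^3 + (i+1)^2 + 3(i+1) + 1),
which is the closed form with r = i+1.
Hence, by induction on r, the claim holds for every r ≥ 1.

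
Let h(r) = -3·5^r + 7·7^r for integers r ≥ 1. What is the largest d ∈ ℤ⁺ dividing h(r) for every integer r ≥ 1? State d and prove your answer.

d = 2

Computing the first values: h(1) = 34 and h(2) = 268; gcd(34, 268) = 2, so d ≤ 2.
We prove 2 | -3·5^r + 7·7^r for all r ≥ 1 by induction on r.
Base case (r = 1): h(1) = 34 = 2·(17), so 2 | h(1).
For the inductive step, assume it holds for an arbitrary m ≥ 1, i.e. 2 | h(m). Then
h(m+1) − 7·h(m) = (-3·5^(m+1) + 7·7^(m+1)) − 7·(-3·5^m + 7·7^m) = (-3)·5^m·(5 − 7) = (6)·5^m. Since 2 | h(m) by the inductive hypothesis, 2 | 7·h(m); and 2 | 6 since 6 = 2·3. Therefore 2 | h(m+1).
Hence, by induction on r, the claim holds for every r ≥ 1.
Therefore the largest such d is 2.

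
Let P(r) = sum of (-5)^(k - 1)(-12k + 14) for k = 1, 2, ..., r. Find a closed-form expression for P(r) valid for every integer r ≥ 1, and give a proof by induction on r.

We claim P(r) = 2(-5)^r(r - 1) + 2 for all r ≥ 1.
When r = 1: P(1) = 2, and the closed form gives 2. They agree.
Inductive step: assume the claim holds for r = k, so P(k) = 2(-5)^k(k - 1) + 2.
Then P(k+1) = P(k) + ((-5)^k(-12k + 2)) = (2(-5)^k(k - 1) + 2) + ((-5)^k(-12k + 2)).
Simplifying, P(k+1) = -10(-5)^k·k + 2 = 2(-5)^(k+1)((k+1) - 1) + 2,
which is the closed form with r = k+1.
By the principle of mathematical induction, the result holds for all r ≥ 1.

P(r) = 2(-5)^r(r - 1) + 2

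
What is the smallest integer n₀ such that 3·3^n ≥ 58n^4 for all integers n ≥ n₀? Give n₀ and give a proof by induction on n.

At n = 11: 531441 < 849178, so the inequality fails and n₀ ≥ 12. We prove 3·3^n ≥ 58n^4 for all n ≥ 12.
For the base case n = 12: 3·3^n = 1594323 and 58n^4 = 1202688, so 1594323 ≥ 1202688.
Inductive step: suppose the statement holds for some i ≥ 12, so 3·3^i ≥ 58i^4.
Then 3·3^(i + 1) = 3·(3·3^i) ≥ 3·(58i^4).
Also, for i ≥ 12 we have 3·(58i^4) ≥ 58(i+1)^4, since 3 ≥ (1 + 1/i)^4 for all i ≥ 12.
Combining, 3·3^(i + 1) ≥ 58(i+1)^4.
By the principle of mathematical induction, the result holds for all n ≥ 12.
Hence the smallest such n₀ is 12.

n₀ = 12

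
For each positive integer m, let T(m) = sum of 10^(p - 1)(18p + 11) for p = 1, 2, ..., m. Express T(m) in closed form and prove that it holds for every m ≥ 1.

T(m) = 10^m(2m + 1) - 1

We claim T(m) = 10^m(2m + 1) - 1 for all m ≥ 1.
When m = 1: T(1) = 29, and the closed form gives 29. They agree.
Suppose the result is true for m = p, so T(p) = 10^p(2p + 1) - 1.
Then T(p+1) = T(p) + (10^p(18p + 29)) = (10^p(2p + 1) - 1) + (10^p(18p + 29)).
Simplifying, T(p+1) = 20·10^p·p + 30·10^p - 1 = 10^(p+1)(2(p+1) + 1) - 1,
which is the closed form with m = p+1.
Hence, by induction on m, the claim holds for every m ≥ 1.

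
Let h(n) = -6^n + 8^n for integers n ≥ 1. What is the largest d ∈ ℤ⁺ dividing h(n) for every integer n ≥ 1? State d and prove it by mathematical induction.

d = 2

Computing the first values: h(1) = 2 and h(2) = 28; gcd(2, 28) = 2, so d ≤ 2.
We prove 2 | -6^n + 8^n for all n ≥ 1 by induction on n.
For the base case n = 1: h(1) = 2 = 2·(1), so 2 | h(1).
For the inductive step, assume it holds for an arbitrary i ≥ 1, i.e. 2 | h(i). Then
8^{i+1} − 6^{i+1} = 8·8^i − 6·6^i = 8·(8^i − 6^i) + (2)·6^i. The first term is divisible by 2 by the inductive hypothesis, and the second term (2)·6^i is divisible by 2 since 2 | 2. Hence 2 | h(i+1).
By the principle of mathematical induction, the result holds for all n ≥ 1.
Therefore the largest such d is 2.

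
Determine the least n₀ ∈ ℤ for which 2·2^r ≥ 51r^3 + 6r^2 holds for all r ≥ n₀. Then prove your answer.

n₀ = 17

At r = 16: 131072 < 210432, so the inequality fails and n₀ ≥ 17. We prove 2·2^r ≥ 51r^3 + 6r^2 for all r ≥ 17.
Base step (r = 17): 2·2^r = 262144 and 51r^3 + 6r^2 = 252297, so 262144 ≥ 252297.
Inductive step: assume the claim holds for r = j, so 2·2^j ≥ 51j^3 + 6j^2.
Then 2·2^(j + 1) = 2·(2·2^j) ≥ 2·(51j^3 + 6j^2).
Also, for j ≥ 17 we have 2·(51j^3 + 6j^2) ≥ 51(j+1)^3 + 6(j+1)^2, since 2·(51j^3 + 6j^2) − (51(j+1)^3 + 6(j+1)^2) = 51j^3 - 147j^2 - 165j - 57, which is nonnegative for all j ≥ 17.
Combining, 2·2^(j + 1) ≥ 51(j+1)^3 + 6(j+1)^2.
By the principle of mathematical induction, the result holds for all r ≥ 17.
Hence the smallest such n₀ is 17.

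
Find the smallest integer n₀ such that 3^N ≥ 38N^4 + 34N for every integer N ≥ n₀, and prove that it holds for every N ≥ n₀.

At N = 12: 531441 < 788376, so the inequality fails and n₀ ≥ 13. We prove 3^N ≥ 38N^4 + 34N for all N ≥ 13.
When N = 13: 3^N = 1594323 and 38N^4 + 34N = 1085760, so 1594323 ≥ 1085760.
Suppose the result is true for N = r, so 3^r ≥ 38r^4 + 34r.
Then 3^(r + 1) = 3·(3^r) ≥ 3·(38r^4 + 34r).
Also, for r ≥ 13 we have 3·(38r^4 + 34r) ≥ 38(r+1)^4 + 34(r+1), since 3·(38r^4 + 34r) − (38(r+1)^4 + 34(r+1)) = 76r^4 - 152r^3 - 228r^2 - 84r - 72, which is nonnegative for all r ≥ 13.
Combining, 3^(r + 1) ≥ 38(r+1)^4 + 34(r+1).
By induction, the statement is established for all N ≥ 13.
Hence the smallest such n₀ is 13.

n₀ = 13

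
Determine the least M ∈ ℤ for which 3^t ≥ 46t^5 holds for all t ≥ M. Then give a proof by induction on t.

At t = 16: 43046721 < 48234496, so the inequality fails and M ≥ 17. We prove 3^t ≥ 46t^5 for all t ≥ 17.
Base step (t = 17): 3^t = 129140163 and 46t^5 = 65313422, so 129140163 ≥ 65313422.
Inductive step: suppose the statement holds for some p ≥ 17, so 3^p ≥ 46p^5.
Then 3^(p + 1) = 3·(3^p) ≥ 3·(46p^5).
Also, for p ≥ 17 we have 3·(46p^5) ≥ 46(p+1)^5, since 3 ≥ (1 + 1/p)^5 for all p ≥ 17.
Combining, 3^(p + 1) ≥ 46(p+1)^5.
By the principle of mathematical induction, the result holds for all t ≥ 17.
Hence the smallest such M is 17.

M = 17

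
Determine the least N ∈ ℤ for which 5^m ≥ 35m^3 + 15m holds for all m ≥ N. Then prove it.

At m = 5: 3125 < 4450, so the inequality fails and N ≥ 6. We prove 5^m ≥ 35m^3 + 15m for all m ≥ 6.
Base case (m = 6): 5^m = 15625 and 35m^3 + 15m = 7650, so 15625 ≥ 7650.
For the inductive step, assume it holds for an arbitrary r ≥ 6, so 5^r ≥ 35r^3 + 15r.
Then 5^(r + 1) = 5·(5^r) ≥ 5·(35r^3 + 15r).
Also, for r ≥ 6 we have 5·(35r^3 + 15r) ≥ 35(r+1)^3 + 15(r+1), since 5·(35r^3 + 15r) − (35(r+1)^3 + 15(r+1)) = 140r^3 - 105r^2 - 45r - 50, which is nonnegative for all r ≥ 6.
Combining, 5^(r + 1) ≥ 35(r+1)^3 + 15(r+1).
By the principle of mathematical induction, the result holds for all m ≥ 6.
Hence the smallest such N is 6.

N = 6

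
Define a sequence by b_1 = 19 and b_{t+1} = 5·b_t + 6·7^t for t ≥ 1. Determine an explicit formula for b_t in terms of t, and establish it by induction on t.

Computing the first terms: b_1 = 19, b_2 = 137, b_3 = 979. This suggests b_t = -2·5^(t - 1) + 3·7^t.
For the base case t = 1: the formula gives 19 = 19 = b_1.
Suppose the result is true for t = j, so b_j = -2·5^(j - 1) + 3·7^j.
Then b_{j+1} = 5·b_j + 6·7^j = 5·(-2·5^(j - 1) + 3·7^j) + 6·7^j = -2·5^j + 3·7^(j + 1) = -2·5^((j+1) - 1) + 3·7^(j+1),
which is the claimed formula at t = j+1.
Hence, by induction on t, the claim holds for every t ≥ 1.

b_t = -2·5^(t - 1) + 3·7^t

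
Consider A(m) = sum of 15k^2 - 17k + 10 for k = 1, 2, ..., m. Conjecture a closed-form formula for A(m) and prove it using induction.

We claim A(m) = m(5m^2 - m + 4) for all m ≥ 1.
Base case (m = 1): A(1) = 8, and the closed form gives 8. They agree.
Inductive step: suppose the statement holds for some k ≥ 1, so A(k) = k(5k^2 - k + 4).
Then A(k+1) = A(k) + (15k^2 + 13k + 8) = (k(5k^2 - k + 4)) + (15k^2 + 13k + 8).
Simplifying, A(k+1) = (k + 1)(5k^2 + 9k + 8) = (k+1)(5(k+1)^2 - (k+1) + 4),
which is the closed form with m = k+1.
By the principle of mathematical induction, the result holds for all m ≥ 1.

A(m) = m(5m^2 - m + 4)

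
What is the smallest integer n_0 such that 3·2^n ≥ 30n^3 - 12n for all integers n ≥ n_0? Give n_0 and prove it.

At n = 15: 98304 < 101070, so the inequality fails and n_0 ≥ 16. We prove 3·2^n ≥ 30n^3 - 12n for all n ≥ 16.
Base case (n = 16): 3·2^n = 196608 and 30n^3 - 12n = 122688, so 196608 ≥ 122688.
For the inductive step, assume it holds for an arbitrary i ≥ 16, so 3·2^i ≥ 30i^3 - 12i.
Then 3·2^(i + 1) = 2·(3·2^i) ≥ 2·(30i^3 - 12i).
Also, for i ≥ 16 we have 2·(30i^3 - 12i) ≥ 30(i+1)^3 - 12(i+1), since 2·(30i^3 - 12i) − (30(i+1)^3 - 12(i+1)) = 30i^3 - 90i^2 - 102i - 18, which is nonnegative for all i ≥ 16.
Combining, 3·2^(i + 1) ≥ 30(i+1)^3 - 12(i+1).
Hence, by induction on n, the claim holds for every n ≥ 16.
Hence the smallest such n_0 is 16.

n_0 = 16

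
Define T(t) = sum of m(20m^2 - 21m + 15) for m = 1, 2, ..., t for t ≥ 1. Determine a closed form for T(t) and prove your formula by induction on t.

T(t) = t(t + 1)(5t^2 - 2t + 4)

We claim T(t) = t(t + 1)(5t^2 - 2t + 4) for all t ≥ 1.
For the base case t = 1: T(1) = 14, and the closed form gives 14. They agree.
Inductive step: assume the claim holds for t = m, so T(m) = m(5m^3 + 3m^2 + 2m + 4).
Then T(m+1) = T(m) + (20m^3 + 39m^2 + 33m + 14) = (m(5m^3 + 3m^2 + 2m + 4)) + (20m^3 + 39m^2 + 33m + 14).
Simplifying, T(m+1) = (m + 1)(m + 2)(5m^2 + 8m + 7) = (m+1)((m+1) + 1)(5(m+1)^2 - 2(m+1) + 4),
which is the closed form with t = m+1.
By induction, the statement is established for all t ≥ 1.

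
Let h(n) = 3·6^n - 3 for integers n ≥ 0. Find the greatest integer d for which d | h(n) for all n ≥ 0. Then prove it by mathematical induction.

d = 15

Computing the first values: h(0) = 0 and h(1) = 15; gcd(0, 15) = 15, so d ≤ 15.
We prove 15 | 3·6^n - 3 for all n ≥ 0 by induction on n.
Base step (n = 0): h(0) = 0 = 15·(0), so 15 | h(0).
Inductive step: assume the claim holds for n = k, i.e. 15 | h(k). Then
h(k+1) = 3·6^(k+1) - 3 = 6·(3·6^k - 3) + 15 = 6·h(k) + 15. The first term is divisible by 15 by the inductive hypothesis, and 15 is divisible by 15. Hence 15 | h(k+1).
This completes the induction.
Therefore the largest such d is 15.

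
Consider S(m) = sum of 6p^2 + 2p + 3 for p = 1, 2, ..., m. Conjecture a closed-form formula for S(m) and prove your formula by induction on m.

We claim S(m) = m(2m^2 + 4m + 5) for all m ≥ 1.
Base step (m = 1): S(1) = 11, and the closed form gives 11. They agree.
Inductive step: assume the claim holds for m = p, so S(p) = p(2p^2 + 4p + 5).
Then S(p+1) = S(p) + (6p^2 + 14p + 11) = (p(2p^2 + 4p + 5)) + (6p^2 + 14p + 11).
Simplifying, S(p+1) = (p + 1)(2p^2 + 8p + 11) = (p+1)(2(p+1)^2 + 4(p+1) + 5),
which is the closed form with m = p+1.
This completes the induction.

S(m) = m(2m^2 + 4m + 5)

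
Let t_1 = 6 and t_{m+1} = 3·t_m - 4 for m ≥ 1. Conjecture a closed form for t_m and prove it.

t_m = 4·3^(m - 1) + 2

Computing the first terms: t_1 = 6, t_2 = 14, t_3 = 38. This suggests t_m = 4·3^(m - 1) + 2.
When m = 1: the formula gives 6 = 6 = t_1.
Inductive step: suppose the statement holds for some j ≥ 1, so t_j = 4·3^(j - 1) + 2.
Then t_{j+1} = 3·t_j - 4 = 3·(4·3^(j - 1) + 2) - 4 = 4·3^j + 2 = 4·3^((j+1) - 1) + 2,
which is the claimed formula at m = j+1.
By induction, the statement is established for all m ≥ 1.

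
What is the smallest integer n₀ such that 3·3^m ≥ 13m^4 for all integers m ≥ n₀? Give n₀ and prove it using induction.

n₀ = 10

At m = 9: 59049 < 85293, so the inequality fails and n₀ ≥ 10. We prove 3·3^m ≥ 13m^4 for all m ≥ 10.
When m = 10: 3·3^m = 177147 and 13m^4 = 130000, so 177147 ≥ 130000.
Inductive step: assume the claim holds for m = i, so 3·3^i ≥ 13i^4.
Then 3·3^(i + 1) = 3·(3·3^i) ≥ 3·(13i^4).
Also, for i ≥ 10 we have 3·(13i^4) ≥ 13(i+1)^4, since 3 ≥ (1 + 1/i)^4 for all i ≥ 10.
Combining, 3·3^(i + 1) ≥ 13(i+1)^4.
By the principle of mathematical induction, the result holds for all m ≥ 10.
Hence the smallest such n₀ is 10.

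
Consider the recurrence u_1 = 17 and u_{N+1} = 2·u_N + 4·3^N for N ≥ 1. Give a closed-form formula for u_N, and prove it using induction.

Computing the first terms: u_1 = 17, u_2 = 46, u_3 = 128. This suggests u_N = 5·2^(N - 1) + 4·3^N.
Base case (N = 1): the formula gives 17 = 17 = u_1.
Inductive step: suppose the statement holds for some k ≥ 1, so u_k = 5·2^(k - 1) + 4·3^k.
Then u_{k+1} = 2·u_k + 4·3^k = 2·(5·2^(k - 1) + 4·3^k) + 4·3^k = 5·2^k + 4·3^(k + 1) = 5·2^((k+1) - 1) + 4·3^(k+1),
which is the claimed formula at N = k+1.
This completes the induction.

u_N = 5·2^(N - 1) + 4·3^N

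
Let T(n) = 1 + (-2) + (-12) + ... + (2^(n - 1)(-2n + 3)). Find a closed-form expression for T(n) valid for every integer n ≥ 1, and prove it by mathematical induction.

We claim T(n) = 2^n(-2n + 5) - 5 for all n ≥ 1.
When n = 1: T(1) = 1, and the closed form gives 1. They agree.
Inductive step: assume the claim holds for n = k, so T(k) = 2^k(-2k + 5) - 5.
Then T(k+1) = T(k) + (2^k(-2k + 1)) = (2^k(-2k + 5) - 5) + (2^k(-2k + 1)).
Simplifying, T(k+1) = -4·2^k·k + 6·2^k - 5 = 2^(k+1)(-2(k+1) + 5) - 5,
which is the closed form with n = k+1.
This completes the induction.

T(n) = 2^n(-2n + 5) - 5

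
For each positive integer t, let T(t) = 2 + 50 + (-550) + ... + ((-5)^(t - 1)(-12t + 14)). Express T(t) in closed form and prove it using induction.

T(t) = 2(-5)^t(t - 1) + 2

We claim T(t) = 2(-5)^t(t - 1) + 2 for all t ≥ 1.
Base step (t = 1): T(1) = 2, and the closed form gives 2. They agree.
Inductive step: suppose the statement holds for some j ≥ 1, so T(j) = 2(-5)^j(j - 1) + 2.
Then T(j+1) = T(j) + ((-5)^j(-12j + 2)) = (2(-5)^j(j - 1) + 2) + ((-5)^j(-12j + 2)).
Simplifying, T(j+1) = -10(-5)^j·j + 2 = 2(-5)^(j+1)((j+1) - 1) + 2,
which is the closed form with t = j+1.
By the principle of mathematical induction, the result holds for all t ≥ 1.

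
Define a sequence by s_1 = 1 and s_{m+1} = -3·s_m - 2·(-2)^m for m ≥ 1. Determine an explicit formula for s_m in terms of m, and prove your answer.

s_m = (-2)^(m + 1) + (-3)^m

Computing the first terms: s_1 = 1, s_2 = 1, s_3 = -11. This suggests s_m = (-2)^(m + 1) + (-3)^m.
When m = 1: the formula gives 1 = 1 = s_1.
For the inductive step, assume it holds for an arbitrary r ≥ 1, so s_r = (-2)^(r + 1) + (-3)^r.
Then s_{r+1} = -3·s_r - 2·(-2)^r = -3·((-2)^(r + 1) + (-3)^r) - 2·(-2)^r = (-2)^(r + 2) + (-3)^(r + 1) = (-2)^((r+1) + 1) + (-3)^(r+1),
which is the claimed formula at m = r+1.
Hence, by induction on m, the claim holds for every m ≥ 1.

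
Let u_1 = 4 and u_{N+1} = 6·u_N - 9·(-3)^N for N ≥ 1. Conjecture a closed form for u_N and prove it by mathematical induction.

u_N = (-3)^N + 7·6^(N - 1)

Computing the first terms: u_1 = 4, u_2 = 51, u_3 = 225. This suggests u_N = (-3)^N + 7·6^(N - 1).
Base case (N = 1): the formula gives 4 = 4 = u_1.
Suppose the result is true for N = i, so u_i = (-3)^i + 7·6^(i - 1).
Then u_{i+1} = 6·u_i - 9·(-3)^i = 6·((-3)^i + 7·6^(i - 1)) - 9·(-3)^i = (-3)^(i + 1) + 7·6^i = (-3)^(i+1) + 7·6^((i+1) - 1),
which is the claimed formula at N = i+1.
By the principle of mathematical induction, the result holds for all N ≥ 1.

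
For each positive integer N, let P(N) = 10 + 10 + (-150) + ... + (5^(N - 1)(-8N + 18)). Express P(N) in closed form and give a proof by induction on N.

P(N) = 5^N(-2N + 5) - 5

We claim P(N) = 5^N(-2N + 5) - 5 for all N ≥ 1.
Base case (N = 1): P(1) = 10, and the closed form gives 10. They agree.
Suppose the result is true for N = i, so P(i) = 5^i(-2i + 5) - 5.
Then P(i+1) = P(i) + (5^i(-8i + 10)) = (5^i(-2i + 5) - 5) + (5^i(-8i + 10)).
Simplifying, P(i+1) = -10·5^i·i + 15·5^i - 5 = 5^(i+1)(-2(i+1) + 5) - 5,
which is the closed form with N = i+1.
This completes the induction.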